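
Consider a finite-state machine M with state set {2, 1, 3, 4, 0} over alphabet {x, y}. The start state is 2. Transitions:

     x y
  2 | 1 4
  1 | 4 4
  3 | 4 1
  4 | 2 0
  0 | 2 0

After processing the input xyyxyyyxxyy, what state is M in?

start at 2
read 'x': 2 → 1
read 'y': 1 → 4
read 'y': 4 → 0
read 'x': 0 → 2
read 'y': 2 → 4
read 'y': 4 → 0
read 'y': 0 → 0
read 'x': 0 → 2
read 'x': 2 → 1
read 'y': 1 → 4
read 'y': 4 → 0

0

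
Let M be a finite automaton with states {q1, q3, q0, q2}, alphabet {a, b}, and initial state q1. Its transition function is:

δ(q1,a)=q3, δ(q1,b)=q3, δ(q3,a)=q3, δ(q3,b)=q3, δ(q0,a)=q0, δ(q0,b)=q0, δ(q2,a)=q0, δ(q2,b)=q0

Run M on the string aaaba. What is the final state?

Trace: q1 -a-> q3 -a-> q3 -a-> q3 -b-> q3 -a-> q3

q3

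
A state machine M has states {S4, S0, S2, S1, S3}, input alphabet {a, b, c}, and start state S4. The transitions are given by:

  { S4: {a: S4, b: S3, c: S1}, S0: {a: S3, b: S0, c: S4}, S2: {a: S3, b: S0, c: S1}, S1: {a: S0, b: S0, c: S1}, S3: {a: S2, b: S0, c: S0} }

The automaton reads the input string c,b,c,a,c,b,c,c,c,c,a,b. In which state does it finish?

S0

start at S4
read 'c': S4 → S1
read 'b': S1 → S0
read 'c': S0 → S4
read 'a': S4 → S4
read 'c': S4 → S1
read 'b': S1 → S0
read 'c': S0 → S4
read 'c': S4 → S1
read 'c': S1 → S1
read 'c': S1 → S1
read 'a': S1 → S0
read 'b': S0 → S0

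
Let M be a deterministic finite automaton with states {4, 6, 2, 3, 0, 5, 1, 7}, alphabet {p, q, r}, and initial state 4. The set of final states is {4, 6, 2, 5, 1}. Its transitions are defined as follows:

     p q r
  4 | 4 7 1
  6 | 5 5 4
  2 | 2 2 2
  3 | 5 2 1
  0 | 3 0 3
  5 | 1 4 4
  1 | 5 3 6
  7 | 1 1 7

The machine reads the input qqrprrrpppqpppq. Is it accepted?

Trace: 4 -q-> 7 -q-> 1 -r-> 6 -p-> 5 -r-> 4 -r-> 1 -r-> 6 -p-> 5 -p-> 1 -p-> 5 -q-> 4 -p-> 4 -p-> 4 -p-> 4 -q-> 7
End state 7 is not accepting.

No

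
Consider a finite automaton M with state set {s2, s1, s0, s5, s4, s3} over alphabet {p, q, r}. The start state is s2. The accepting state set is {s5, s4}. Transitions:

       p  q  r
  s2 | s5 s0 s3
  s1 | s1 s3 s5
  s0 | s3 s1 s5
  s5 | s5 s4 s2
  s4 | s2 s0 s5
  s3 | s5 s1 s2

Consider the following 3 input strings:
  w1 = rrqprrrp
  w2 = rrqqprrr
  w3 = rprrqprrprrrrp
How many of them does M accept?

2

w1: s2 → s3 → s2 → s0 → s3 → s2 → s3 → s2 → s5  → end s5, accepted
w2: s2 → s3 → s2 → s0 → s1 → s1 → s5 → s2 → s3  → end s3, rejected
w3: s2 → s3 → s5 → s2 → s3 → s1 → s1 → s5 → s2 → s5 → s2 → s3 → s2 → s3 → s5  → end s5, accepted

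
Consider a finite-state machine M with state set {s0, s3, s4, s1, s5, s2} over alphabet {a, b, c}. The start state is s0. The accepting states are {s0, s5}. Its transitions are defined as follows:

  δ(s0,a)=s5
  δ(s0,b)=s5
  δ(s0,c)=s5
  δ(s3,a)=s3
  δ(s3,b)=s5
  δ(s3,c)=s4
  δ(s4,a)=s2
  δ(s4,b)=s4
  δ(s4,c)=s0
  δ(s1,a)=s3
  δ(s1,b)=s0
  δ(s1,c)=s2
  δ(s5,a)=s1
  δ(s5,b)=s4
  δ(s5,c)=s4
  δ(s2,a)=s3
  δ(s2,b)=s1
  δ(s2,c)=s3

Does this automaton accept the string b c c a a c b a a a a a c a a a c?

No

start at s0
read 'b': s0 → s5
read 'c': s5 → s4
read 'c': s4 → s0
read 'a': s0 → s5
read 'a': s5 → s1
read 'c': s1 → s2
read 'b': s2 → s1
read 'a': s1 → s3
read 'a': s3 → s3
read 'a': s3 → s3
read 'a': s3 → s3
read 'a': s3 → s3
read 'c': s3 → s4
read 'a': s4 → s2
read 'a': s2 → s3
read 'a': s3 → s3
read 'c': s3 → s4
End state s4 is not accepting.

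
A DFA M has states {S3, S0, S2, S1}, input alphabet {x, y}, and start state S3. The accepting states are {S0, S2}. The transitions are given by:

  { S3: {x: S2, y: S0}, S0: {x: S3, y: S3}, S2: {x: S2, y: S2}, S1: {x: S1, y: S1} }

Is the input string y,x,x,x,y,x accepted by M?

Yes

S3 → S0 → S3 → S2 → S2 → S2 → S2
End state S2 is accepting.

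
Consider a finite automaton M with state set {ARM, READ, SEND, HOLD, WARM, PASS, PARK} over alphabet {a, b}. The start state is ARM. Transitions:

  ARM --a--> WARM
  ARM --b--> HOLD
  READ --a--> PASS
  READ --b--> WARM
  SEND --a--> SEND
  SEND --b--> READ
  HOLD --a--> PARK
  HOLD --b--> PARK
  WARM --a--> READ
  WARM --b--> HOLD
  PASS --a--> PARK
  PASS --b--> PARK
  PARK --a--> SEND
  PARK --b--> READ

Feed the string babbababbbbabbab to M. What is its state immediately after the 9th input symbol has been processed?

start at ARM
read 'b': ARM → HOLD
read 'a': HOLD → PARK
read 'b': PARK → READ
read 'b': READ → WARM
read 'a': WARM → READ
read 'b': READ → WARM
read 'a': WARM → READ
read 'b': READ → WARM
read 'b': WARM → HOLD
After 9 symbols: HOLD.

HOLD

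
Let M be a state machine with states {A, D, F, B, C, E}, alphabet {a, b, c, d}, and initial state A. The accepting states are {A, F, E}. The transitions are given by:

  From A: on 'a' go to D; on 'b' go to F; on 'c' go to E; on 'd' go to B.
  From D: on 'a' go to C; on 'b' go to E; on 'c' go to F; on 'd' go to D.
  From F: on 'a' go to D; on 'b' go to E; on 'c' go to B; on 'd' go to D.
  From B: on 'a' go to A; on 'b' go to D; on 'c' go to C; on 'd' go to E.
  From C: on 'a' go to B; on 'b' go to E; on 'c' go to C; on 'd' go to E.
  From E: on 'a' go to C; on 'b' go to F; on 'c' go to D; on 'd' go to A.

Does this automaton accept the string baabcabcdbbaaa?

A → F → D → C → E → D → C → E → D → D → E → F → D → C → B
End state B is not accepting.

No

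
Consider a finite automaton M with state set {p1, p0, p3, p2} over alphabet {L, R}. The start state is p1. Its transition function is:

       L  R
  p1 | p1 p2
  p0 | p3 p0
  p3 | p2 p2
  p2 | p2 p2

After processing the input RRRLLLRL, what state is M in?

Trace: p1 -R-> p2 -R-> p2 -R-> p2 -L-> p2 -L-> p2 -L-> p2 -R-> p2 -L-> p2

p2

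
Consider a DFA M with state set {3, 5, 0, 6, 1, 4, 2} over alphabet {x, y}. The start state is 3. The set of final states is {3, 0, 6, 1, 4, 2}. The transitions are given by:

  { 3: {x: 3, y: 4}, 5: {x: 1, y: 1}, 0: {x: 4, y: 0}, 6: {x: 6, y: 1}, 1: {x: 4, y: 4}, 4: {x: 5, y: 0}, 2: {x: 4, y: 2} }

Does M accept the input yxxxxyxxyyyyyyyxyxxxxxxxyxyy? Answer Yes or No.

Yes

Trace: 3 -y-> 4 -x-> 5 -x-> 1 -x-> 4 -x-> 5 -y-> 1 -x-> 4 -x-> 5 -y-> 1 -y-> 4 -y-> 0 -y-> 0 -y-> 0 -y-> 0 -y-> 0 -x-> 4 -y-> 0 -x-> 4 -x-> 5 -x-> 1 -x-> 4 -x-> 5 -x-> 1 -x-> 4 -y-> 0 -x-> 4 -y-> 0 -y-> 0
End state 0 is accepting.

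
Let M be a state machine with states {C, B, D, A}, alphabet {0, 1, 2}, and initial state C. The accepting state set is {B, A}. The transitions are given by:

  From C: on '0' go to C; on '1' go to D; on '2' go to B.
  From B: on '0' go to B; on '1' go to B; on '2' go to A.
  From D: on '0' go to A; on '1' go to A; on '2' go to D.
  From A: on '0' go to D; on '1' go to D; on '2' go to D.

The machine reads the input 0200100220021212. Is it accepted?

start at C
read '0': C → C
read '2': C → B
read '0': B → B
read '0': B → B
read '1': B → B
read '0': B → B
read '0': B → B
read '2': B → A
read '2': A → D
read '0': D → A
read '0': A → D
read '2': D → D
read '1': D → A
read '2': A → D
read '1': D → A
read '2': A → D
End state D is not accepting.

No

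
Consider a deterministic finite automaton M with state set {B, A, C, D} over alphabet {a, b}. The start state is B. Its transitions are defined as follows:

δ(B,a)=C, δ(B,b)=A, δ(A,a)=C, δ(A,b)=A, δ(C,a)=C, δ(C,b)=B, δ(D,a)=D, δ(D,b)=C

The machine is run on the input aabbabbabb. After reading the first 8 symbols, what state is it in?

C

start at B
read 'a': B → C
read 'a': C → C
read 'b': C → B
read 'b': B → A
read 'a': A → C
read 'b': C → B
read 'b': B → A
read 'a': A → C
After 8 symbols: C.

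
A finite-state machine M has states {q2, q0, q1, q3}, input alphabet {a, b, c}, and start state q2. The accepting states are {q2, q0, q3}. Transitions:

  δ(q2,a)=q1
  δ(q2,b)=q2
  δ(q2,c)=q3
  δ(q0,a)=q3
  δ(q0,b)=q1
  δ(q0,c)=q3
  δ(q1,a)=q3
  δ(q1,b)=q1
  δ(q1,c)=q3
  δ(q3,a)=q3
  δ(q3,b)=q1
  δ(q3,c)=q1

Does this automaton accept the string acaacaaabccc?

q2 → q1 → q3 → q3 → q3 → q1 → q3 → q3 → q3 → q1 → q3 → q1 → q3
End state q3 is accepting.

Yes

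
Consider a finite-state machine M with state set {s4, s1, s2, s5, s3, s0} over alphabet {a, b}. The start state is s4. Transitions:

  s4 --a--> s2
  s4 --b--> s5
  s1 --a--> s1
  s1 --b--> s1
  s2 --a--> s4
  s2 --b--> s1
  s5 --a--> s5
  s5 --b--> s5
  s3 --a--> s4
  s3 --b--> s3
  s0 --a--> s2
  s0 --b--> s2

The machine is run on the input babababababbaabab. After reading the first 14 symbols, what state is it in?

s4 → s5 → s5 → s5 → s5 → s5 → s5 → s5 → s5 → s5 → s5 → s5 → s5 → s5 → s5
After 14 symbols: s5.

s5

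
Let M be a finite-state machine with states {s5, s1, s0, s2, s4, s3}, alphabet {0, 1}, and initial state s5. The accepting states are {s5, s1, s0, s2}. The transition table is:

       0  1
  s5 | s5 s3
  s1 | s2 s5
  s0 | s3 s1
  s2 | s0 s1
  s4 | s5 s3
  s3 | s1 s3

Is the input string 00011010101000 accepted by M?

Yes

s5 → s5 → s5 → s5 → s3 → s3 → s1 → s5 → s5 → s3 → s1 → s5 → s5 → s5 → s5
End state s5 is accepting.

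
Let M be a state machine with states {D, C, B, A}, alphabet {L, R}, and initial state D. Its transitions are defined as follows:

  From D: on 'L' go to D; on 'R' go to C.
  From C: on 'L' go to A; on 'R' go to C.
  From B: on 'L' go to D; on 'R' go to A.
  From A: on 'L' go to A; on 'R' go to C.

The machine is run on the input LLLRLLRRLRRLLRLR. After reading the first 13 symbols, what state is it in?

Trace: D -L-> D -L-> D -L-> D -R-> C -L-> A -L-> A -R-> C -R-> C -L-> A -R-> C -R-> C -L-> A -L-> A
After 13 symbols: A.

A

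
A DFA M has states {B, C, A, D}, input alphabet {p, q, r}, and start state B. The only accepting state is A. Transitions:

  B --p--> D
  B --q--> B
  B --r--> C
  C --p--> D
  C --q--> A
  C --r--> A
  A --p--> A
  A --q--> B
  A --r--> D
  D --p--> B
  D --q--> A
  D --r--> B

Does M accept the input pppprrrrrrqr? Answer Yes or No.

B → D → B → D → B → C → A → D → B → C → A → B → C
End state C is not accepting.

No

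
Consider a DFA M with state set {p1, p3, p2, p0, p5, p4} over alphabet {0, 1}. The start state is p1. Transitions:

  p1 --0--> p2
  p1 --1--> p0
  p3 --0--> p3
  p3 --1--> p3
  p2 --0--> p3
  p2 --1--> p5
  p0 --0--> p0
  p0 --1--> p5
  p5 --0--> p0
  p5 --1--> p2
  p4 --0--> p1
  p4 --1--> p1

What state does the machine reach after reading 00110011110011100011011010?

p1 → p2 → p3 → p3 → p3 → p3 → p3 → p3 → p3 → p3 → p3 → p3 → p3 → p3 → p3 → p3 → p3 → p3 → p3 → p3 → p3 → p3 → p3 → p3 → p3 → p3 → p3

p3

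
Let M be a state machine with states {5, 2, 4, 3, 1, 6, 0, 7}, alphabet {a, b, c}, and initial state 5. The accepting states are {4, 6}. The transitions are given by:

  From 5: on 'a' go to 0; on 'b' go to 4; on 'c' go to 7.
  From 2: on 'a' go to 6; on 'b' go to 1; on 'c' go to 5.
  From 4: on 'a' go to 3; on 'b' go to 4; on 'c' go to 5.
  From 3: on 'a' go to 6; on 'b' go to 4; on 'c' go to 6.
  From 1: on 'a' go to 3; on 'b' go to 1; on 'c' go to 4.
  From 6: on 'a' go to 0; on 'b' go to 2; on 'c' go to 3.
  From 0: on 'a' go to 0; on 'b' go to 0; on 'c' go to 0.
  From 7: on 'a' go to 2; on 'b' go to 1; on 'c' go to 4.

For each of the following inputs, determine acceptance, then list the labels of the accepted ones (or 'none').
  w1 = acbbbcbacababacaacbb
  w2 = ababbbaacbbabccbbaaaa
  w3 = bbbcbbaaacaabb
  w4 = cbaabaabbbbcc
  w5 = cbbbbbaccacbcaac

none

w1: 5 → 0 → 0 → 0 → 0 → 0 → 0 → 0 → 0 → 0 → 0 → 0 → 0 → 0 → 0 → 0 → 0 → 0 → 0 → 0 → 0  → end 0, rejected
w2: 5 → 0 → 0 → 0 → 0 → 0 → 0 → 0 → 0 → 0 → 0 → 0 → 0 → 0 → 0 → 0 → 0 → 0 → 0 → 0 → 0 → 0  → end 0, rejected
w3: 5 → 4 → 4 → 4 → 5 → 4 → 4 → 3 → 6 → 0 → 0 → 0 → 0 → 0 → 0  → end 0, rejected
w4: 5 → 7 → 1 → 3 → 6 → 2 → 6 → 0 → 0 → 0 → 0 → 0 → 0 → 0  → end 0, rejected
w5: 5 → 7 → 1 → 1 → 1 → 1 → 1 → 3 → 6 → 3 → 6 → 3 → 4 → 5 → 0 → 0 → 0  → end 0, rejected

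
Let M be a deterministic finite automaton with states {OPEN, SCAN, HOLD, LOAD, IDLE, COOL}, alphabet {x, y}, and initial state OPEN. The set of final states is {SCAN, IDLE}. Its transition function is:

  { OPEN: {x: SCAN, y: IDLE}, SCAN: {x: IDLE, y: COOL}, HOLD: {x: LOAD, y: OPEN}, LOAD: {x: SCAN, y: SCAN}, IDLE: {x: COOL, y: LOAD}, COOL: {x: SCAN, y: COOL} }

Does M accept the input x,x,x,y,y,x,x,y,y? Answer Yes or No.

Yes

Trace: OPEN -x-> SCAN -x-> IDLE -x-> COOL -y-> COOL -y-> COOL -x-> SCAN -x-> IDLE -y-> LOAD -y-> SCAN
End state SCAN is accepting.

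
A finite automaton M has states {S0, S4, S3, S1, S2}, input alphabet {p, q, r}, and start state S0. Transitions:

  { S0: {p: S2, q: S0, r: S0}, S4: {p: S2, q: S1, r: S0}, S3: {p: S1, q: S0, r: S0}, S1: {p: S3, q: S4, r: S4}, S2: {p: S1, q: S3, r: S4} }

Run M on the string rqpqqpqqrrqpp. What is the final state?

S1

start at S0
read 'r': S0 → S0
read 'q': S0 → S0
read 'p': S0 → S2
read 'q': S2 → S3
read 'q': S3 → S0
read 'p': S0 → S2
read 'q': S2 → S3
read 'q': S3 → S0
read 'r': S0 → S0
read 'r': S0 → S0
read 'q': S0 → S0
read 'p': S0 → S2
read 'p': S2 → S1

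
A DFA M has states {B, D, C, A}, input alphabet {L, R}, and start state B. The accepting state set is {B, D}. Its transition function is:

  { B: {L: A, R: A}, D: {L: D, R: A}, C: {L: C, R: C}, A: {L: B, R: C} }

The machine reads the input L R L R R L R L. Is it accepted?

B → A → C → C → C → C → C → C → C
End state C is not accepting.

No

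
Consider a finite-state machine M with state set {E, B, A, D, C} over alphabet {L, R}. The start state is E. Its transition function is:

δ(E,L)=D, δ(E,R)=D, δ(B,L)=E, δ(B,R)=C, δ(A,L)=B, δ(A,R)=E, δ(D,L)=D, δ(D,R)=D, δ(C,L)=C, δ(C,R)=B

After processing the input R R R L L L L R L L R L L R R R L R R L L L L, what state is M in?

D

E → D → D → D → D → D → D → D → D → D → D → D → D → D → D → D → D → D → D → D → D → D → D → D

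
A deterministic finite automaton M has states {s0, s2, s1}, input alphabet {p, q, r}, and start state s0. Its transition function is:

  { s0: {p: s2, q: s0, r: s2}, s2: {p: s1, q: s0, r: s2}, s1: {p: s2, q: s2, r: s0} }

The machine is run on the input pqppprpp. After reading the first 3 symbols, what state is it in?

start at s0
read 'p': s0 → s2
read 'q': s2 → s0
read 'p': s0 → s2
After 3 symbols: s2.

s2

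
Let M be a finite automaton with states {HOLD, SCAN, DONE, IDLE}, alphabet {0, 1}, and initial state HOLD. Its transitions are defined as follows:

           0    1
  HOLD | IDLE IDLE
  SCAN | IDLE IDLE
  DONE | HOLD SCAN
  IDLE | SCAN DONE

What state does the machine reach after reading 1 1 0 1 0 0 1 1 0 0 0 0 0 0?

Trace: HOLD -1-> IDLE -1-> DONE -0-> HOLD -1-> IDLE -0-> SCAN -0-> IDLE -1-> DONE -1-> SCAN -0-> IDLE -0-> SCAN -0-> IDLE -0-> SCAN -0-> IDLE -0-> SCAN

SCAN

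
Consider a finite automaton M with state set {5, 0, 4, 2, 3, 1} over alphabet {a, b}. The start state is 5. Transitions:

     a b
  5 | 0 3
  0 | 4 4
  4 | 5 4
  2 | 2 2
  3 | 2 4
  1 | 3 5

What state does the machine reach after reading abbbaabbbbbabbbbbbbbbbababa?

2

5 → 0 → 4 → 4 → 4 → 5 → 0 → 4 → 4 → 4 → 4 → 4 → 5 → 3 → 4 → 4 → 4 → 4 → 4 → 4 → 4 → 4 → 4 → 5 → 3 → 2 → 2 → 2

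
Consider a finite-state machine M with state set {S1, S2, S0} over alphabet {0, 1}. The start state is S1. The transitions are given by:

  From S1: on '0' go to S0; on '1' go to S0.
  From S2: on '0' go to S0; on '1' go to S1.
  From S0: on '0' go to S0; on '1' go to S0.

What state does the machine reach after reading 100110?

S0

Trace: S1 -1-> S0 -0-> S0 -0-> S0 -1-> S0 -1-> S0 -0-> S0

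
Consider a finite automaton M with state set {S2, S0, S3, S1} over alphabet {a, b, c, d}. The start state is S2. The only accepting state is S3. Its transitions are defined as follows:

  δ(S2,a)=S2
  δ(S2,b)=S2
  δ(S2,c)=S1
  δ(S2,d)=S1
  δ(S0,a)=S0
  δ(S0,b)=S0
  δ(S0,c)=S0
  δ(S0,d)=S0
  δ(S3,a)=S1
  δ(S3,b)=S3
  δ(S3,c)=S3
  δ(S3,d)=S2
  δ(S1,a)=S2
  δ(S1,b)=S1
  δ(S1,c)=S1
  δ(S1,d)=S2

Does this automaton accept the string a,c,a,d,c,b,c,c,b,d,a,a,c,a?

S2 → S2 → S1 → S2 → S1 → S1 → S1 → S1 → S1 → S1 → S2 → S2 → S2 → S1 → S2
End state S2 is not accepting.

No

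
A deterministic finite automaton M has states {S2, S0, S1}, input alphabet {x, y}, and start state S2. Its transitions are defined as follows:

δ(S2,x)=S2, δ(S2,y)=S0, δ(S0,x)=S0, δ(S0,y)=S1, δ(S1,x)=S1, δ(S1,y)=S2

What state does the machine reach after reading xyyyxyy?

Trace: S2 -x-> S2 -y-> S0 -y-> S1 -y-> S2 -x-> S2 -y-> S0 -y-> S1

S1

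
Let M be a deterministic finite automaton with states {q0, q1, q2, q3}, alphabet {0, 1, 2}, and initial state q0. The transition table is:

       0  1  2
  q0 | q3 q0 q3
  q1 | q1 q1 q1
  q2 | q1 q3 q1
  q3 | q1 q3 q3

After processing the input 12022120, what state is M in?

q1

q0 → q0 → q3 → q1 → q1 → q1 → q1 → q1 → q1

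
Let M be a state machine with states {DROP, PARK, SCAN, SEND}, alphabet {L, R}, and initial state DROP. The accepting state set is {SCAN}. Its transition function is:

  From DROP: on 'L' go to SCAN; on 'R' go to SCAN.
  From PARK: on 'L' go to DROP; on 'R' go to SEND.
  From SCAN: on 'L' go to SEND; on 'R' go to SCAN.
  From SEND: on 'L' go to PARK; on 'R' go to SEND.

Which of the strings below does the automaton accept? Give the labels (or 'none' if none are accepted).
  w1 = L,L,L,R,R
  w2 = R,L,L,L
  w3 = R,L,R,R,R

w1:
  start at DROP
  read 'L': DROP → SCAN
  read 'L': SCAN → SEND
  read 'L': SEND → PARK
  read 'R': PARK → SEND
  read 'R': SEND → SEND
  end SEND, rejected
w2:
  start at DROP
  read 'R': DROP → SCAN
  read 'L': SCAN → SEND
  read 'L': SEND → PARK
  read 'L': PARK → DROP
  end DROP, rejected
w3:
  start at DROP
  read 'R': DROP → SCAN
  read 'L': SCAN → SEND
  read 'R': SEND → SEND
  read 'R': SEND → SEND
  read 'R': SEND → SEND
  end SEND, rejected

none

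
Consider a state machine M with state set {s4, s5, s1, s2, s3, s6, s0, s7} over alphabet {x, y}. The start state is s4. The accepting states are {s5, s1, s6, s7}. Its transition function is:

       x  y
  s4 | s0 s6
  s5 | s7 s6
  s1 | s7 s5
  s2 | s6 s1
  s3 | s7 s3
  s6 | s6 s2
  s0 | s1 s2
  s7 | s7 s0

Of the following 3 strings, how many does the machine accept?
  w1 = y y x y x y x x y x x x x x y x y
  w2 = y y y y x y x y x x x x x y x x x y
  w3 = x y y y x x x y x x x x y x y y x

1

w1: s4 → s6 → s2 → s6 → s2 → s6 → s2 → s6 → s6 → s2 → s6 → s6 → s6 → s6 → s6 → s2 → s6 → s2  → end s2, rejected
w2: s4 → s6 → s2 → s1 → s5 → s7 → s0 → s1 → s5 → s7 → s7 → s7 → s7 → s7 → s0 → s1 → s7 → s7 → s0  → end s0, rejected
w3: s4 → s0 → s2 → s1 → s5 → s7 → s7 → s7 → s0 → s1 → s7 → s7 → s7 → s0 → s1 → s5 → s6 → s6  → end s6, accepted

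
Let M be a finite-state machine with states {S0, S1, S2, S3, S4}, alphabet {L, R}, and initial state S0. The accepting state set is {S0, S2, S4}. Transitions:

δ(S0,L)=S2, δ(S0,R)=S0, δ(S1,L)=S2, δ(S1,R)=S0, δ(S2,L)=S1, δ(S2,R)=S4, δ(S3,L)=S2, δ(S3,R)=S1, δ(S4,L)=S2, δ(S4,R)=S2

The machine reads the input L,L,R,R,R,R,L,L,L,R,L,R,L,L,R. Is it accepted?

Trace: S0 -L-> S2 -L-> S1 -R-> S0 -R-> S0 -R-> S0 -R-> S0 -L-> S2 -L-> S1 -L-> S2 -R-> S4 -L-> S2 -R-> S4 -L-> S2 -L-> S1 -R-> S0
End state S0 is accepting.

Yes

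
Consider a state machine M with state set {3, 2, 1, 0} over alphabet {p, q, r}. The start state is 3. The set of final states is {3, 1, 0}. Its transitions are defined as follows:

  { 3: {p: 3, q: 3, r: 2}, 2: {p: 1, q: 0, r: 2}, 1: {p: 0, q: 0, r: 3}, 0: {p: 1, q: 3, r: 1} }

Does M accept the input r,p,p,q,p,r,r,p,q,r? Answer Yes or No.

Yes

Trace: 3 -r-> 2 -p-> 1 -p-> 0 -q-> 3 -p-> 3 -r-> 2 -r-> 2 -p-> 1 -q-> 0 -r-> 1
End state 1 is accepting.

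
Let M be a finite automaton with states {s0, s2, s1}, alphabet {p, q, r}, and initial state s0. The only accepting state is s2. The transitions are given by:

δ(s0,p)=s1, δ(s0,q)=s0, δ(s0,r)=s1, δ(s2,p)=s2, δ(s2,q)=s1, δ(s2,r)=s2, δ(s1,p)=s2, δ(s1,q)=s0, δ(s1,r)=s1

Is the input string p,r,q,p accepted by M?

start at s0
read 'p': s0 → s1
read 'r': s1 → s1
read 'q': s1 → s0
read 'p': s0 → s1
End state s1 is not accepting.

No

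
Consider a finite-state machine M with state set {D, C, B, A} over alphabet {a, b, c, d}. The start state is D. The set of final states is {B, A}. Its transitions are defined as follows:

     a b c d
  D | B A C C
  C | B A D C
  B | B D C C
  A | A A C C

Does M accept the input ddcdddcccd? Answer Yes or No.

Trace: D -d-> C -d-> C -c-> D -d-> C -d-> C -d-> C -c-> D -c-> C -c-> D -d-> C
End state C is not accepting.

No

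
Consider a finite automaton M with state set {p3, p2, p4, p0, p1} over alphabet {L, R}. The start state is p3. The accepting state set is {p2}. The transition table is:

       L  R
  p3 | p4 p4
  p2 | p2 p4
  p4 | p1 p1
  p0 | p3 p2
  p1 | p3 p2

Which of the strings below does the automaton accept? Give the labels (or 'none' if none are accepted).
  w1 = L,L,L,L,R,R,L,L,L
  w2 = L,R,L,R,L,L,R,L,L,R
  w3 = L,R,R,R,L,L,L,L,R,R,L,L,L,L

w1

w1:
  start at p3
  read 'L': p3 → p4
  read 'L': p4 → p1
  read 'L': p1 → p3
  read 'L': p3 → p4
  read 'R': p4 → p1
  read 'R': p1 → p2
  read 'L': p2 → p2
  read 'L': p2 → p2
  read 'L': p2 → p2
  end p2, accepted
w2:
  start at p3
  read 'L': p3 → p4
  read 'R': p4 → p1
  read 'L': p1 → p3
  read 'R': p3 → p4
  read 'L': p4 → p1
  read 'L': p1 → p3
  read 'R': p3 → p4
  read 'L': p4 → p1
  read 'L': p1 → p3
  read 'R': p3 → p4
  end p4, rejected
w3:
  start at p3
  read 'L': p3 → p4
  read 'R': p4 → p1
  read 'R': p1 → p2
  read 'R': p2 → p4
  read 'L': p4 → p1
  read 'L': p1 → p3
  read 'L': p3 → p4
  read 'L': p4 → p1
  read 'R': p1 → p2
  read 'R': p2 → p4
  read 'L': p4 → p1
  read 'L': p1 → p3
  read 'L': p3 → p4
  read 'L': p4 → p1
  end p1, rejected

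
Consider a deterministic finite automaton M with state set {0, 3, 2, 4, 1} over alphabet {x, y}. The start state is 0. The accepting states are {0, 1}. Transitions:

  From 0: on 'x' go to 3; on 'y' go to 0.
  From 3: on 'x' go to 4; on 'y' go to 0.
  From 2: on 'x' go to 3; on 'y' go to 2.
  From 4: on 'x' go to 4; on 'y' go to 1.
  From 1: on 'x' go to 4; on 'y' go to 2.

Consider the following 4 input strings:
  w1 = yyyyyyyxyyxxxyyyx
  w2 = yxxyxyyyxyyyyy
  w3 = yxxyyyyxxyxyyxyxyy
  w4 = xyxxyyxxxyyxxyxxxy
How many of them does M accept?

w1: 0 → 0 → 0 → 0 → 0 → 0 → 0 → 0 → 3 → 0 → 0 → 3 → 4 → 4 → 1 → 2 → 2 → 3  → end 3, rejected
w2: 0 → 0 → 3 → 4 → 1 → 4 → 1 → 2 → 2 → 3 → 0 → 0 → 0 → 0 → 0  → end 0, accepted
w3: 0 → 0 → 3 → 4 → 1 → 2 → 2 → 2 → 3 → 4 → 1 → 4 → 1 → 2 → 3 → 0 → 3 → 0 → 0  → end 0, accepted
w4: 0 → 3 → 0 → 3 → 4 → 1 → 2 → 3 → 4 → 4 → 1 → 2 → 3 → 4 → 1 → 4 → 4 → 4 → 1  → end 1, accepted

3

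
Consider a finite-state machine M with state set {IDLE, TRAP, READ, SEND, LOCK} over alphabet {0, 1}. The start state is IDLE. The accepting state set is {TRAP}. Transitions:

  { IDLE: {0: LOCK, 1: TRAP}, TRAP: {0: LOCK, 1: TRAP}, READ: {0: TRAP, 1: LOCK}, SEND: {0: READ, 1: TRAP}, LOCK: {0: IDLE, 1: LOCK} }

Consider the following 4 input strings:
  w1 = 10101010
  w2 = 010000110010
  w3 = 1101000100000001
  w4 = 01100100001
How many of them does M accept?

w1:
  start at IDLE
  read '1': IDLE → TRAP
  read '0': TRAP → LOCK
  read '1': LOCK → LOCK
  read '0': LOCK → IDLE
  read '1': IDLE → TRAP
  read '0': TRAP → LOCK
  read '1': LOCK → LOCK
  read '0': LOCK → IDLE
  end IDLE, rejected
w2:
  start at IDLE
  read '0': IDLE → LOCK
  read '1': LOCK → LOCK
  read '0': LOCK → IDLE
  read '0': IDLE → LOCK
  read '0': LOCK → IDLE
  read '0': IDLE → LOCK
  read '1': LOCK → LOCK
  read '1': LOCK → LOCK
  read '0': LOCK → IDLE
  read '0': IDLE → LOCK
  read '1': LOCK → LOCK
  read '0': LOCK → IDLE
  end IDLE, rejected
w3:
  start at IDLE
  read '1': IDLE → TRAP
  read '1': TRAP → TRAP
  read '0': TRAP → LOCK
  read '1': LOCK → LOCK
  read '0': LOCK → IDLE
  read '0': IDLE → LOCK
  read '0': LOCK → IDLE
  read '1': IDLE → TRAP
  read '0': TRAP → LOCK
  read '0': LOCK → IDLE
  read '0': IDLE → LOCK
  read '0': LOCK → IDLE
  read '0': IDLE → LOCK
  read '0': LOCK → IDLE
  read '0': IDLE → LOCK
  read '1': LOCK → LOCK
  end LOCK, rejected
w4:
  start at IDLE
  read '0': IDLE → LOCK
  read '1': LOCK → LOCK
  read '1': LOCK → LOCK
  read '0': LOCK → IDLE
  read '0': IDLE → LOCK
  read '1': LOCK → LOCK
  read '0': LOCK → IDLE
  read '0': IDLE → LOCK
  read '0': LOCK → IDLE
  read '0': IDLE → LOCK
  read '1': LOCK → LOCK
  end LOCK, rejected

0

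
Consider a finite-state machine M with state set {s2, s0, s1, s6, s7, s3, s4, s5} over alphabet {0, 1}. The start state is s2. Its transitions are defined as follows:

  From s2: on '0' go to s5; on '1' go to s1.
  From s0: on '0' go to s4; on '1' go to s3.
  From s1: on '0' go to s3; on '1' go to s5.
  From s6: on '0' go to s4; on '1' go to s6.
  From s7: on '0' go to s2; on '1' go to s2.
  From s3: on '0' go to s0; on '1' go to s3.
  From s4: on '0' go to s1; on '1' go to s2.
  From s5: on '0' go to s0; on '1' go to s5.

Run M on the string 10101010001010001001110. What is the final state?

s0

start at s2
read '1': s2 → s1
read '0': s1 → s3
read '1': s3 → s3
read '0': s3 → s0
read '1': s0 → s3
read '0': s3 → s0
read '1': s0 → s3
read '0': s3 → s0
read '0': s0 → s4
read '0': s4 → s1
read '1': s1 → s5
read '0': s5 → s0
read '1': s0 → s3
read '0': s3 → s0
read '0': s0 → s4
read '0': s4 → s1
read '1': s1 → s5
read '0': s5 → s0
read '0': s0 → s4
read '1': s4 → s2
read '1': s2 → s1
read '1': s1 → s5
read '0': s5 → s0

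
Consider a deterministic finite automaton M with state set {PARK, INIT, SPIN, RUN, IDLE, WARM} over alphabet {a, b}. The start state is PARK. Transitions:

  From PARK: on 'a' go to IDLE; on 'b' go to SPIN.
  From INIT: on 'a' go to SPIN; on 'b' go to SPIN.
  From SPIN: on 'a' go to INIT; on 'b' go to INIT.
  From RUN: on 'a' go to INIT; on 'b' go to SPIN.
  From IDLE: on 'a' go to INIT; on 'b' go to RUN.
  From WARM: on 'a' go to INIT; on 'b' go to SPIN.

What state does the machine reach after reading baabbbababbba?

SPIN

PARK → SPIN → INIT → SPIN → INIT → SPIN → INIT → SPIN → INIT → SPIN → INIT → SPIN → INIT → SPIN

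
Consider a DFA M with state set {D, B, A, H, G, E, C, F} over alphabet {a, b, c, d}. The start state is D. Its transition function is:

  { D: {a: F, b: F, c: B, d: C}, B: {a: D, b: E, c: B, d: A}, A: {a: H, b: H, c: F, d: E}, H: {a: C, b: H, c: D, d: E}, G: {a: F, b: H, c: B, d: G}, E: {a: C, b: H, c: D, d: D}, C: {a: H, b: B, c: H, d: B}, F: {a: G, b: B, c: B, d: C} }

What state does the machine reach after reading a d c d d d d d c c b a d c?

B

start at D
read 'a': D → F
read 'd': F → C
read 'c': C → H
read 'd': H → E
read 'd': E → D
read 'd': D → C
read 'd': C → B
read 'd': B → A
read 'c': A → F
read 'c': F → B
read 'b': B → E
read 'a': E → C
read 'd': C → B
read 'c': B → B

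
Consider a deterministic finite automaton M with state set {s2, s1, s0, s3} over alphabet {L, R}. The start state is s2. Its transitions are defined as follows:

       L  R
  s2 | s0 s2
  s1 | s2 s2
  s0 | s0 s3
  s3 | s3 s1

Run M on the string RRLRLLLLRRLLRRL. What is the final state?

s2 → s2 → s2 → s0 → s3 → s3 → s3 → s3 → s3 → s1 → s2 → s0 → s0 → s3 → s1 → s2

s2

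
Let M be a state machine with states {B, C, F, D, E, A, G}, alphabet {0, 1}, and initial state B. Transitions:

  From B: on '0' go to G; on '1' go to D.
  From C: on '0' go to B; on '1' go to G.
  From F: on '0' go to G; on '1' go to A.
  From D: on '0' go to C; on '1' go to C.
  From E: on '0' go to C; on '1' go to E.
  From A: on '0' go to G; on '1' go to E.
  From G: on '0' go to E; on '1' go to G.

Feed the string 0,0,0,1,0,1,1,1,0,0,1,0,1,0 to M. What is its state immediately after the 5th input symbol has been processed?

start at B
read '0': B → G
read '0': G → E
read '0': E → C
read '1': C → G
read '0': G → E
After 5 symbols: E.

E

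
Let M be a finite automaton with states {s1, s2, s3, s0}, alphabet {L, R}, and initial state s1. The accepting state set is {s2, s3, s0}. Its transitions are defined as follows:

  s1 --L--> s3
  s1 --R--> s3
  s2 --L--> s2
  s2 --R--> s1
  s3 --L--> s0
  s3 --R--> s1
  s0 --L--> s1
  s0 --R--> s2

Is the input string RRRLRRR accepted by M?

Yes

start at s1
read 'R': s1 → s3
read 'R': s3 → s1
read 'R': s1 → s3
read 'L': s3 → s0
read 'R': s0 → s2
read 'R': s2 → s1
read 'R': s1 → s3
End state s3 is accepting.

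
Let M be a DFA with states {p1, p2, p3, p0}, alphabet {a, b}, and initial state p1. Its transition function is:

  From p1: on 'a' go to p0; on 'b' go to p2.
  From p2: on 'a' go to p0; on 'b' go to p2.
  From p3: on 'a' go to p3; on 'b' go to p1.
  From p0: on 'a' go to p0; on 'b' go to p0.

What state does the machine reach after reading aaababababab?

p0

start at p1
read 'a': p1 → p0
read 'a': p0 → p0
read 'a': p0 → p0
read 'b': p0 → p0
read 'a': p0 → p0
read 'b': p0 → p0
read 'a': p0 → p0
read 'b': p0 → p0
read 'a': p0 → p0
read 'b': p0 → p0
read 'a': p0 → p0
read 'b': p0 → p0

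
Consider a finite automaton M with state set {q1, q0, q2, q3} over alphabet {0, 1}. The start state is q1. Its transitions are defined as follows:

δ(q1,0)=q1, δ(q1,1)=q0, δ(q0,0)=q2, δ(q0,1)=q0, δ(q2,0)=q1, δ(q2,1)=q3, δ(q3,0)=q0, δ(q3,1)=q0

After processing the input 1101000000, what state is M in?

q1 → q0 → q0 → q2 → q3 → q0 → q2 → q1 → q1 → q1 → q1

q1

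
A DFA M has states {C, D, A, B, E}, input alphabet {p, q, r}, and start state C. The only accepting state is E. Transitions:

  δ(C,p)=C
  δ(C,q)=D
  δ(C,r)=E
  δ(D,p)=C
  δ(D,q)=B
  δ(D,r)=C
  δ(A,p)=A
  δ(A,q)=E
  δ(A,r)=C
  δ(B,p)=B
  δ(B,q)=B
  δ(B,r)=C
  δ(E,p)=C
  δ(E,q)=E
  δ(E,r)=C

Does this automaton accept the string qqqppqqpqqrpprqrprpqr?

start at C
read 'q': C → D
read 'q': D → B
read 'q': B → B
read 'p': B → B
read 'p': B → B
read 'q': B → B
read 'q': B → B
read 'p': B → B
read 'q': B → B
read 'q': B → B
read 'r': B → C
read 'p': C → C
read 'p': C → C
read 'r': C → E
read 'q': E → E
read 'r': E → C
read 'p': C → C
read 'r': C → E
read 'p': E → C
read 'q': C → D
read 'r': D → C
End state C is not accepting.

No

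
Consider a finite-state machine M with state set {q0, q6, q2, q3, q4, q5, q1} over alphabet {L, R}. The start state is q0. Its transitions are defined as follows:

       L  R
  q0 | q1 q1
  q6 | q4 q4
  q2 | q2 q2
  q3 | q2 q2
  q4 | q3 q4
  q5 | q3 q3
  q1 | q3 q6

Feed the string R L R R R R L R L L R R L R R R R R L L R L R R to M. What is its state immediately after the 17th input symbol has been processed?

start at q0
read 'R': q0 → q1
read 'L': q1 → q3
read 'R': q3 → q2
read 'R': q2 → q2
read 'R': q2 → q2
read 'R': q2 → q2
read 'L': q2 → q2
read 'R': q2 → q2
read 'L': q2 → q2
read 'L': q2 → q2
read 'R': q2 → q2
read 'R': q2 → q2
read 'L': q2 → q2
read 'R': q2 → q2
read 'R': q2 → q2
read 'R': q2 → q2
read 'R': q2 → q2
After 17 symbols: q2.

q2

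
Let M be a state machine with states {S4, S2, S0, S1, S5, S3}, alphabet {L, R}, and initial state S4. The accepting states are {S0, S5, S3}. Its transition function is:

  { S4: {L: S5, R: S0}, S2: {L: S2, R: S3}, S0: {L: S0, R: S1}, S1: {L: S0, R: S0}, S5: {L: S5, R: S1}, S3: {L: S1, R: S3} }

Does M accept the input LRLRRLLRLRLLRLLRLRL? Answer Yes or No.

start at S4
read 'L': S4 → S5
read 'R': S5 → S1
read 'L': S1 → S0
read 'R': S0 → S1
read 'R': S1 → S0
read 'L': S0 → S0
read 'L': S0 → S0
read 'R': S0 → S1
read 'L': S1 → S0
read 'R': S0 → S1
read 'L': S1 → S0
read 'L': S0 → S0
read 'R': S0 → S1
read 'L': S1 → S0
read 'L': S0 → S0
read 'R': S0 → S1
read 'L': S1 → S0
read 'R': S0 → S1
read 'L': S1 → S0
End state S0 is accepting.

Yes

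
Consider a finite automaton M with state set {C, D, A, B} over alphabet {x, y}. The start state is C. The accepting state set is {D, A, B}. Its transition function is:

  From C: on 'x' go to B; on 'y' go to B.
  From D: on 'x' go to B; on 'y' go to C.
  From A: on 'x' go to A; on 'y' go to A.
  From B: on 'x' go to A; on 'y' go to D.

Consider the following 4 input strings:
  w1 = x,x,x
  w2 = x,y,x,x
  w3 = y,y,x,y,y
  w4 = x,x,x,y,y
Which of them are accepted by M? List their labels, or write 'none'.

w1, w2, w4

w1: Trace: C -x-> B -x-> A -x-> A  → end A, accepted
w2: Trace: C -x-> B -y-> D -x-> B -x-> A  → end A, accepted
w3: Trace: C -y-> B -y-> D -x-> B -y-> D -y-> C  → end C, rejected
w4: Trace: C -x-> B -x-> A -x-> A -y-> A -y-> A  → end A, accepted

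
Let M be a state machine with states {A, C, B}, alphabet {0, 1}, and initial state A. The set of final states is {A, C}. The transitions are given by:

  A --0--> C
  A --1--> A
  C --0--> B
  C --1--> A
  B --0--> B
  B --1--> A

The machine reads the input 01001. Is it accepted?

Yes

Trace: A -0-> C -1-> A -0-> C -0-> B -1-> A
End state A is accepting.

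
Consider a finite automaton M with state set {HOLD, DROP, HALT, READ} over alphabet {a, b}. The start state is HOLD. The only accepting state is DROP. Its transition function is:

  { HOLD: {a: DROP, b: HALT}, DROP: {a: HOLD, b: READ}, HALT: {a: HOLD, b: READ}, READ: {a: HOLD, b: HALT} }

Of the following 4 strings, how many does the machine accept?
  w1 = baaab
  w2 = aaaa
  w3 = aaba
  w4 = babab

0

w1: Trace: HOLD -b-> HALT -a-> HOLD -a-> DROP -a-> HOLD -b-> HALT  → end HALT, rejected
w2: Trace: HOLD -a-> DROP -a-> HOLD -a-> DROP -a-> HOLD  → end HOLD, rejected
w3: Trace: HOLD -a-> DROP -a-> HOLD -b-> HALT -a-> HOLD  → end HOLD, rejected
w4: Trace: HOLD -b-> HALT -a-> HOLD -b-> HALT -a-> HOLD -b-> HALT  → end HALT, rejected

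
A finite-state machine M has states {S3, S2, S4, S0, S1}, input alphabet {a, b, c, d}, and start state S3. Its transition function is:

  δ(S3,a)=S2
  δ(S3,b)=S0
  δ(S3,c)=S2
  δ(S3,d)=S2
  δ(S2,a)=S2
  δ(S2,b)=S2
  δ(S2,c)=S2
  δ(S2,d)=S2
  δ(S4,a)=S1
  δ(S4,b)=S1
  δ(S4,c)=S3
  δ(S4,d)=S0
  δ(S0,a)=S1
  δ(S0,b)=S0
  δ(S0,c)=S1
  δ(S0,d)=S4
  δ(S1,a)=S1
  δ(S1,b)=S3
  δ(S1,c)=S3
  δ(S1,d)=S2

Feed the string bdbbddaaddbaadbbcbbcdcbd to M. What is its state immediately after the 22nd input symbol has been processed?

S2

Trace: S3 -b-> S0 -d-> S4 -b-> S1 -b-> S3 -d-> S2 -d-> S2 -a-> S2 -a-> S2 -d-> S2 -d-> S2 -b-> S2 -a-> S2 -a-> S2 -d-> S2 -b-> S2 -b-> S2 -c-> S2 -b-> S2 -b-> S2 -c-> S2 -d-> S2 -c-> S2
After 22 symbols: S2.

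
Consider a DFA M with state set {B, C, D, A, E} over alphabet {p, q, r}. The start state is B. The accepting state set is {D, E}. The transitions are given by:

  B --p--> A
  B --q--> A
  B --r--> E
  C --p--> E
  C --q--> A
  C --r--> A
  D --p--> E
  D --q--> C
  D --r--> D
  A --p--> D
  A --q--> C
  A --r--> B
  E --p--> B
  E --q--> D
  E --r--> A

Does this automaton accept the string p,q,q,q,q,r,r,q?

start at B
read 'p': B → A
read 'q': A → C
read 'q': C → A
read 'q': A → C
read 'q': C → A
read 'r': A → B
read 'r': B → E
read 'q': E → D
End state D is accepting.

Yes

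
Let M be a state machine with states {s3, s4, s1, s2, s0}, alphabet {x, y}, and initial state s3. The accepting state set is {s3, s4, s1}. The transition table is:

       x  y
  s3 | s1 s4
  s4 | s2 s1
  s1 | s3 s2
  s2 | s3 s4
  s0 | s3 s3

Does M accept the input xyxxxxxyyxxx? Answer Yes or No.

Trace: s3 -x-> s1 -y-> s2 -x-> s3 -x-> s1 -x-> s3 -x-> s1 -x-> s3 -y-> s4 -y-> s1 -x-> s3 -x-> s1 -x-> s3
End state s3 is accepting.

Yes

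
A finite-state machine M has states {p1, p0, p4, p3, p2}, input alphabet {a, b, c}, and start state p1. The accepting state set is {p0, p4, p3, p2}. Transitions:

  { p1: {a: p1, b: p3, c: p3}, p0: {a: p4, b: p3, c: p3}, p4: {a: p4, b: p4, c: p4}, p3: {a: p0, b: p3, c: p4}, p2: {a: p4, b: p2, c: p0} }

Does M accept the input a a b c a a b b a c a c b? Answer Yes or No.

Yes

p1 → p1 → p1 → p3 → p4 → p4 → p4 → p4 → p4 → p4 → p4 → p4 → p4 → p4
End state p4 is accepting.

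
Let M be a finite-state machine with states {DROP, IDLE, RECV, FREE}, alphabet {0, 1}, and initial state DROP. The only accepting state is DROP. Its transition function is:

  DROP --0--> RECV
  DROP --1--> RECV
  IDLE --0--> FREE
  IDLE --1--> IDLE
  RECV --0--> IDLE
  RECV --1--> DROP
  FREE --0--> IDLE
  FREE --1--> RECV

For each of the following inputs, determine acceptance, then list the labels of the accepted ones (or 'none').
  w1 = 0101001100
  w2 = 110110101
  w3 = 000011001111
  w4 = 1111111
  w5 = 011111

w1: DROP → RECV → DROP → RECV → DROP → RECV → IDLE → IDLE → IDLE → FREE → IDLE  → end IDLE, rejected
w2: DROP → RECV → DROP → RECV → DROP → RECV → IDLE → IDLE → FREE → RECV  → end RECV, rejected
w3: DROP → RECV → IDLE → FREE → IDLE → IDLE → IDLE → FREE → IDLE → IDLE → IDLE → IDLE → IDLE  → end IDLE, rejected
w4: DROP → RECV → DROP → RECV → DROP → RECV → DROP → RECV  → end RECV, rejected
w5: DROP → RECV → DROP → RECV → DROP → RECV → DROP  → end DROP, accepted

w5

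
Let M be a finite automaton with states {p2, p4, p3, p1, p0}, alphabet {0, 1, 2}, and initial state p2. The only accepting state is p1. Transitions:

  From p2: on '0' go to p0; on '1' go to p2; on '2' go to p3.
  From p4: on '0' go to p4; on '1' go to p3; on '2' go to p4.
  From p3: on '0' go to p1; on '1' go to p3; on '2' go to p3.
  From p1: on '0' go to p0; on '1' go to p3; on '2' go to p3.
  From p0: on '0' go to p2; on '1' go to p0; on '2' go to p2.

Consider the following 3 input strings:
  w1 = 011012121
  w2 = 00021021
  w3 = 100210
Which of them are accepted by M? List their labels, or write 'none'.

w1: Trace: p2 -0-> p0 -1-> p0 -1-> p0 -0-> p2 -1-> p2 -2-> p3 -1-> p3 -2-> p3 -1-> p3  → end p3, rejected
w2: Trace: p2 -0-> p0 -0-> p2 -0-> p0 -2-> p2 -1-> p2 -0-> p0 -2-> p2 -1-> p2  → end p2, rejected
w3: Trace: p2 -1-> p2 -0-> p0 -0-> p2 -2-> p3 -1-> p3 -0-> p1  → end p1, accepted

w3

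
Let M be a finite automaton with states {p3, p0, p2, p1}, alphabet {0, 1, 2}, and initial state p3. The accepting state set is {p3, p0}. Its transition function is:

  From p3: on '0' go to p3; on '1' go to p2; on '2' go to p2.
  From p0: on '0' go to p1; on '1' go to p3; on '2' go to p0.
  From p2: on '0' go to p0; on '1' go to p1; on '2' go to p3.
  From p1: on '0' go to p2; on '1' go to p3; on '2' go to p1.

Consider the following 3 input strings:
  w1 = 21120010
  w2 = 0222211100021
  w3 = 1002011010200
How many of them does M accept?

w1: Trace: p3 -2-> p2 -1-> p1 -1-> p3 -2-> p2 -0-> p0 -0-> p1 -1-> p3 -0-> p3  → end p3, accepted
w2: Trace: p3 -0-> p3 -2-> p2 -2-> p3 -2-> p2 -2-> p3 -1-> p2 -1-> p1 -1-> p3 -0-> p3 -0-> p3 -0-> p3 -2-> p2 -1-> p1  → end p1, rejected
w3: Trace: p3 -1-> p2 -0-> p0 -0-> p1 -2-> p1 -0-> p2 -1-> p1 -1-> p3 -0-> p3 -1-> p2 -0-> p0 -2-> p0 -0-> p1 -0-> p2  → end p2, rejected

1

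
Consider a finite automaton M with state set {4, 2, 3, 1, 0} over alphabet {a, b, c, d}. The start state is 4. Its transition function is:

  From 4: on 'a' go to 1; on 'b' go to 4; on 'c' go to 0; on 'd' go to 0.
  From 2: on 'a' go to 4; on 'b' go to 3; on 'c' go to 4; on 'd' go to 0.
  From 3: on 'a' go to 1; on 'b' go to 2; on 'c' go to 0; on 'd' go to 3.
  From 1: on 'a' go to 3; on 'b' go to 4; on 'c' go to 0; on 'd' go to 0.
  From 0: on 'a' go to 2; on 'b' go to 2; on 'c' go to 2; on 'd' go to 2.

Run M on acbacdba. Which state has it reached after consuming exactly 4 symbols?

4

Trace: 4 -a-> 1 -c-> 0 -b-> 2 -a-> 4
After 4 symbols: 4.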